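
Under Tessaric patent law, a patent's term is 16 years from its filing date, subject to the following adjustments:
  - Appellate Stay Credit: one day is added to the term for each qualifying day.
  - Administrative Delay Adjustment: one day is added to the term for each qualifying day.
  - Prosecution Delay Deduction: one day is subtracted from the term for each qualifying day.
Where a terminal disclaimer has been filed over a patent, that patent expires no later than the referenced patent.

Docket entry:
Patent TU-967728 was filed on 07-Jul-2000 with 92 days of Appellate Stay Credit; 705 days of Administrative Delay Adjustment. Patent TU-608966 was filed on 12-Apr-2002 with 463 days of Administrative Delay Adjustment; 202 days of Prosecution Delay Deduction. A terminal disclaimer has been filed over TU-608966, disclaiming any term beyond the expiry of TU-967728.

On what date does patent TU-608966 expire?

Natural term of TU-608966:
  Base: filing + 16 years → 12 April 2018.
  Administrative Delay Adjustment: +463 days → 19 July 2019.
  Prosecution Delay Deduction: −202 days → 29 December 2018.
Expiry of referenced patent TU-967728:
  Base: filing + 16 years → 7 July 2016.
  Appellate Stay Credit: +92 days → 7 October 2016.
  Administrative Delay Adjustment: +705 days → 12 September 2018.
Terminal disclaimer: TU-608966 expires on the earlier of 29 December 2018 and 12 September 2018.

September 12, 2018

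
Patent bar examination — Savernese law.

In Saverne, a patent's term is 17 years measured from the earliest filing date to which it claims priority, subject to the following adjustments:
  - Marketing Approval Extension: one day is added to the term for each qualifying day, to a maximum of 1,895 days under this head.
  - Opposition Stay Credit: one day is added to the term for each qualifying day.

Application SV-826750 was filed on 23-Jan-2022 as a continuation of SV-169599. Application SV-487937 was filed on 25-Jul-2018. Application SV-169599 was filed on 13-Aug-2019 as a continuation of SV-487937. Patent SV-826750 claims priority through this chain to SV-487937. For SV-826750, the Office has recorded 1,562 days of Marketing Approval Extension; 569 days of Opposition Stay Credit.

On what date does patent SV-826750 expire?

May 25, 2041

Earliest priority filing: 25 July 2018.
Base term: 25 July 2018 + 17 years → 25 July 2035.
Marketing Approval Extension: 1562 days (within the 1895-day cap) → +1562 days → 3 November 2039.
Opposition Stay Credit: +569 days → 25 May 2041.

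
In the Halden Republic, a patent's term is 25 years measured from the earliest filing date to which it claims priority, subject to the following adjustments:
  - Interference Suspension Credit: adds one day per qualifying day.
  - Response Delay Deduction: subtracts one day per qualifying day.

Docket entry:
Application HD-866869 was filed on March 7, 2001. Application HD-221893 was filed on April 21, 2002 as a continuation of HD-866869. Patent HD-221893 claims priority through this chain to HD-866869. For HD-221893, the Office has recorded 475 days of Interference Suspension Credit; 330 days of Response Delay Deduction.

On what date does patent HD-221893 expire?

Earliest priority filing: 7 March 2001.
Base term: 7 March 2001 + 25 years → 7 March 2026.
Interference Suspension Credit: +475 days → 25 June 2027.
Response Delay Deduction: −330 days → 30 July 2026.

July 30, 2026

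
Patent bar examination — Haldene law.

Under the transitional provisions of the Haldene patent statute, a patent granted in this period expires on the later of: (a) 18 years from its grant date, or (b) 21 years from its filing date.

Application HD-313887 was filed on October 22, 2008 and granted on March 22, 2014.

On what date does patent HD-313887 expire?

March 22, 2032

(a) grant + 18 years → 22 March 2032.
(b) filing + 21 years → 22 October 2029.
Later of the two: 22 March 2032.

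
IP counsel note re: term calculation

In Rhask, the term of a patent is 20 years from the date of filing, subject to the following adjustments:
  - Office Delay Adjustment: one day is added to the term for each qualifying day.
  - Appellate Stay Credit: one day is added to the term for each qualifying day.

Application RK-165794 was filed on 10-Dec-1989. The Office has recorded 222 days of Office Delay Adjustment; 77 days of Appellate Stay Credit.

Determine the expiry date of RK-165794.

Base term: filing date + 20 years → 10 December 2009.
Office Delay Adjustment: +222 days → 20 July 2010.
Appellate Stay Credit: +77 days → 5 October 2010.

2010-10-05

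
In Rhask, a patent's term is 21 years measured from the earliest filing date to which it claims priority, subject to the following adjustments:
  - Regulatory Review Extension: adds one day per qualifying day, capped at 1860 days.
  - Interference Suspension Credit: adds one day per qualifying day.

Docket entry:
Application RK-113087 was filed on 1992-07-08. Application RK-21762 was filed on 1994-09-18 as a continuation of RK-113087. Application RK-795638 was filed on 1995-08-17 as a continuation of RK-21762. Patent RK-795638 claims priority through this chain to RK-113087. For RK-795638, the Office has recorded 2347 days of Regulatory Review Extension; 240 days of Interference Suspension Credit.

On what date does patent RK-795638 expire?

Earliest priority filing: 8 July 1992.
Base term: 8 July 1992 + 21 years → 8 July 2013.
Regulatory Review Extension: 2347 days claimed exceeds the 1860-day cap, so +1860 days → 11 August 2018.
Interference Suspension Credit: +240 days → 8 April 2019.

2019-04-08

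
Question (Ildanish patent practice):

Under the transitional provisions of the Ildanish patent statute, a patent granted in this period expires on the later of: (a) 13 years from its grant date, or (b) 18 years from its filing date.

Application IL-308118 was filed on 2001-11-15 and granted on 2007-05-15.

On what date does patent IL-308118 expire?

(a) grant + 13 years → 15 May 2020.
(b) filing + 18 years → 15 November 2019.
Later of the two: 15 May 2020.

May 15, 2020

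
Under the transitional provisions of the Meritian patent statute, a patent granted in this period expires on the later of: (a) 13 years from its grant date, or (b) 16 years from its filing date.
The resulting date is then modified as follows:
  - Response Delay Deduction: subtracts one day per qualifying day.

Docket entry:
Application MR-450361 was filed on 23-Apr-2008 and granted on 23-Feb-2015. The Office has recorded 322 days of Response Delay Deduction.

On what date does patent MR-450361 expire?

2027-04-07

(a) grant + 13 years → 23 February 2028.
(b) filing + 16 years → 23 April 2024.
Later of the two: 23 February 2028.
Response Delay Deduction: −322 days → 7 April 2027.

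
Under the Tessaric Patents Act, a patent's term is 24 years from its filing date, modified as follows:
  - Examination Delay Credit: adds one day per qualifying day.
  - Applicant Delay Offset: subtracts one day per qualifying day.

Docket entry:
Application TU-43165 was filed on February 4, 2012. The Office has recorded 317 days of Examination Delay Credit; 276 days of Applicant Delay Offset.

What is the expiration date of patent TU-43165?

Base term: filing date + 24 years → 4 February 2036.
Examination Delay Credit: +317 days → 17 December 2036.
Applicant Delay Offset: −276 days → 16 March 2036.

March 16, 2036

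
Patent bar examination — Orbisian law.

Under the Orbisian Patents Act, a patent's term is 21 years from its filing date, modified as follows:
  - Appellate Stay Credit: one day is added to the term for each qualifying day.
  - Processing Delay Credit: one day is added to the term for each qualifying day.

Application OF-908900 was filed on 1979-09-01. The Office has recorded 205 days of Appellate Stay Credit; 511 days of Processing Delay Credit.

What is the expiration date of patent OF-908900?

2002-08-18

Base term: filing date + 21 years → 1 September 2000.
Appellate Stay Credit: +205 days → 25 March 2001.
Processing Delay Credit: +511 days → 18 August 2002.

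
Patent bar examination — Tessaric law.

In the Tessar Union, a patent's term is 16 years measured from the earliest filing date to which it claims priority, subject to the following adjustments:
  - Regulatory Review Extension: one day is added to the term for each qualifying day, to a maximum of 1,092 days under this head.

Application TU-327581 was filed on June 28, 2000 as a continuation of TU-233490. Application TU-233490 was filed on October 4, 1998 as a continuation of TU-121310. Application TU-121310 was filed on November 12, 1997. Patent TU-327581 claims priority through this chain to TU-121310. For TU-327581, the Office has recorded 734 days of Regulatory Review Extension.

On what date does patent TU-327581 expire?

November 16, 2015

Earliest priority filing: 12 November 1997.
Base term: 12 November 1997 + 16 years → 12 November 2013.
Regulatory Review Extension: 734 days (within the 1092-day cap) → +734 days → 16 November 2015.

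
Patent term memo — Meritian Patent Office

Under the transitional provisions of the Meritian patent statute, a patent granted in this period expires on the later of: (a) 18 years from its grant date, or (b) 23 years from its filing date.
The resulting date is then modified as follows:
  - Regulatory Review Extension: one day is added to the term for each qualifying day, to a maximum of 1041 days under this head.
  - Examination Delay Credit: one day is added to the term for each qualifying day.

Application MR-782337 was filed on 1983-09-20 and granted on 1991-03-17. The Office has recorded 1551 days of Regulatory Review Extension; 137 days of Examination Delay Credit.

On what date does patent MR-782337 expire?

(a) grant + 18 years → 17 March 2009.
(b) filing + 23 years → 20 September 2006.
Later of the two: 17 March 2009.
Regulatory Review Extension: 1551 days claimed exceeds the 1041-day cap, so +1041 days → 22 January 2012.
Examination Delay Credit: +137 days → 7 June 2012.

2012-06-07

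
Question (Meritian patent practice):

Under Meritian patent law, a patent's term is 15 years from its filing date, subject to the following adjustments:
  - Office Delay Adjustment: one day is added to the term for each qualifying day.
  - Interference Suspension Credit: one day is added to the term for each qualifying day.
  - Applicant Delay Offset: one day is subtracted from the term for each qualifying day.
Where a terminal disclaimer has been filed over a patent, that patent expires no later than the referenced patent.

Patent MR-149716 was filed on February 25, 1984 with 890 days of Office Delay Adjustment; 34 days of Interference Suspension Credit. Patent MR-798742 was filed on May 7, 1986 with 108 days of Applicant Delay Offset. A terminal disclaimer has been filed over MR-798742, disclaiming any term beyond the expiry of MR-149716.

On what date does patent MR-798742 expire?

January 19, 2001

Natural term of MR-798742:
  Base: filing + 15 years → 7 May 2001.
  Applicant Delay Offset: −108 days → 19 January 2001.
Expiry of referenced patent MR-149716:
  Base: filing + 15 years → 25 February 1999.
  Office Delay Adjustment: +890 days → 3 August 2001.
  Interference Suspension Credit: +34 days → 6 September 2001.
Terminal disclaimer: MR-798742 expires on the earlier of 19 January 2001 and 6 September 2001.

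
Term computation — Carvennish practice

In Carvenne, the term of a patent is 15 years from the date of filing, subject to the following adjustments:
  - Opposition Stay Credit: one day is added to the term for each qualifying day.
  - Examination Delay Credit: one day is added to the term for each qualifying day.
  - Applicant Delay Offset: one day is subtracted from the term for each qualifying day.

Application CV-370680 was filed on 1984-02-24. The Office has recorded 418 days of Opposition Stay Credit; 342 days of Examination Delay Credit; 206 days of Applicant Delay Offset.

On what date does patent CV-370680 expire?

2000-08-31

Base term: filing date + 15 years → 24 February 1999.
Opposition Stay Credit: +418 days → 17 April 2000.
Examination Delay Credit: +342 days → 25 March 2001.
Applicant Delay Offset: −206 days → 31 August 2000.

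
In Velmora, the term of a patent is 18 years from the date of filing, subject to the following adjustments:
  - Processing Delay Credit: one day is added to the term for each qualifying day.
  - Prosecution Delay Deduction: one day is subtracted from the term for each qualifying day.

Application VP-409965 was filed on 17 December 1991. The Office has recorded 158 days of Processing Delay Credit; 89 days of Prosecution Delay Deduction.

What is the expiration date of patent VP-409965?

2010-02-24

Base term: filing date + 18 years → 17 December 2009.
Processing Delay Credit: +158 days → 24 May 2010.
Prosecution Delay Deduction: −89 days → 24 February 2010.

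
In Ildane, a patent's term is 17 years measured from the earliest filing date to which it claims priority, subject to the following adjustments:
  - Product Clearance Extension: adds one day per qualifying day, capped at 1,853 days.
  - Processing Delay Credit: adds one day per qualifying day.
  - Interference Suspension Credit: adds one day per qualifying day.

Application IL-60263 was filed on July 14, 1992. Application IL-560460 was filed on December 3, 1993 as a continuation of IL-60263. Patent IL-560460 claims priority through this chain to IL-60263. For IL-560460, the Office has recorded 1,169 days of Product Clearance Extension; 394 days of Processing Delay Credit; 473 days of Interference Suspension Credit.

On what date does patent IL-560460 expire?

2015-02-09

Earliest priority filing: 14 July 1992.
Base term: 14 July 1992 + 17 years → 14 July 2009.
Product Clearance Extension: 1169 days (within the 1853-day cap) → +1169 days → 25 September 2012.
Processing Delay Credit: +394 days → 24 October 2013.
Interference Suspension Credit: +473 days → 9 February 2015.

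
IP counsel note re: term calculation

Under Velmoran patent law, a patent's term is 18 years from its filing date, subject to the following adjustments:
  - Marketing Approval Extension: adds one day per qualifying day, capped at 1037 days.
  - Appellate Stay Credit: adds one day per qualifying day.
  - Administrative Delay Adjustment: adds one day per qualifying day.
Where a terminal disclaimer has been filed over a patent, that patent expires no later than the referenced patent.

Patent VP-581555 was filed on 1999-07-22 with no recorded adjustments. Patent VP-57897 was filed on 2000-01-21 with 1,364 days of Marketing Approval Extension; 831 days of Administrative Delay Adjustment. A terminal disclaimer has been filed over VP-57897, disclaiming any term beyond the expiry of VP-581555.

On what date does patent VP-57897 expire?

July 22, 2017

Natural term of VP-57897:
  Base: filing + 18 years → 21 January 2018.
  Marketing Approval Extension: 1364 days claimed exceeds the 1037-day cap, so +1037 days → 23 November 2020.
  Administrative Delay Adjustment: +831 days → 4 March 2023.
Expiry of referenced patent VP-581555:
  Base: filing + 18 years → 22 July 2017.
Terminal disclaimer: VP-57897 expires on the earlier of 4 March 2023 and 22 July 2017.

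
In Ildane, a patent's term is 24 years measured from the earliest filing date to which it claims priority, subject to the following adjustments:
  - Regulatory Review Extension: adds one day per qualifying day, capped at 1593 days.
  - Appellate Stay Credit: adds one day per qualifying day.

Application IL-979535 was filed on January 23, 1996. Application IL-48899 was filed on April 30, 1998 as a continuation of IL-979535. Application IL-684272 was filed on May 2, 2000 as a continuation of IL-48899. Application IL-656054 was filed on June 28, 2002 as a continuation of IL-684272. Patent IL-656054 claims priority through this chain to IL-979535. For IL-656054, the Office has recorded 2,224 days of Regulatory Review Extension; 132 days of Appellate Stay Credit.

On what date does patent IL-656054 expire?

Earliest priority filing: 23 January 1996.
Base term: 23 January 1996 + 24 years → 23 January 2020.
Regulatory Review Extension: 2224 days claimed exceeds the 1593-day cap, so +1593 days → 3 June 2024.
Appellate Stay Credit: +132 days → 13 October 2024.

2024-10-13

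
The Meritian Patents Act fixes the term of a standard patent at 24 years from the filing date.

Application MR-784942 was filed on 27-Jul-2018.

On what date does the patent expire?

2042-07-27

Filing date + 24 years → 27 July 2042.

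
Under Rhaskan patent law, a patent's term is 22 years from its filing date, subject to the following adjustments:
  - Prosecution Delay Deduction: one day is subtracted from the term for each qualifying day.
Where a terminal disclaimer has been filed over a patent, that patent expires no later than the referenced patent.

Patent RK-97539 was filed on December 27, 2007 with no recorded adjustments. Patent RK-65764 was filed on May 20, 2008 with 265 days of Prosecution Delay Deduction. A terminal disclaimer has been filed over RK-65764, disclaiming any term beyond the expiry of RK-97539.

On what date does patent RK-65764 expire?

2029-08-28

Natural term of RK-65764:
  Base: filing + 22 years → 20 May 2030.
  Prosecution Delay Deduction: −265 days → 28 August 2029.
Expiry of referenced patent RK-97539:
  Base: filing + 22 years → 27 December 2029.
Terminal disclaimer: RK-65764 expires on the earlier of 28 August 2029 and 27 December 2029.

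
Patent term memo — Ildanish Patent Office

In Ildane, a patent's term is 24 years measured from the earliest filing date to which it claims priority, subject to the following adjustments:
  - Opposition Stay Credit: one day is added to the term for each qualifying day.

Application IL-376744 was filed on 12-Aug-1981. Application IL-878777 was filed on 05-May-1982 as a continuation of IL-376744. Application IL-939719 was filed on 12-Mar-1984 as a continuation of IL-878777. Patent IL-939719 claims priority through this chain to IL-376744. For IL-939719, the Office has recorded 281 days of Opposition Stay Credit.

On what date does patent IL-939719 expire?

Earliest priority filing: 12 August 1981.
Base term: 12 August 1981 + 24 years → 12 August 2005.
Opposition Stay Credit: +281 days → 20 May 2006.

2006-05-20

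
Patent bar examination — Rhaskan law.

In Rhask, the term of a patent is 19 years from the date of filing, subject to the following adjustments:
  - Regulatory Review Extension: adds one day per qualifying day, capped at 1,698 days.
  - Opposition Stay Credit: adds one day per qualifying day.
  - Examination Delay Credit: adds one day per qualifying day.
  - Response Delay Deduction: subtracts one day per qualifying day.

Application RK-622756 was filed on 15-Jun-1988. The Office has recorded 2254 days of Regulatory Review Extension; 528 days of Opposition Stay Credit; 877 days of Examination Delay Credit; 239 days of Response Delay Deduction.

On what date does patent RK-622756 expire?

2015-04-18

Base term: filing date + 19 years → 15 June 2007.
Regulatory Review Extension: 2254 days claimed exceeds the 1698-day cap, so +1698 days → 7 February 2012.
Opposition Stay Credit: +528 days → 19 July 2013.
Examination Delay Credit: +877 days → 13 December 2015.
Response Delay Deduction: −239 days → 18 April 2015.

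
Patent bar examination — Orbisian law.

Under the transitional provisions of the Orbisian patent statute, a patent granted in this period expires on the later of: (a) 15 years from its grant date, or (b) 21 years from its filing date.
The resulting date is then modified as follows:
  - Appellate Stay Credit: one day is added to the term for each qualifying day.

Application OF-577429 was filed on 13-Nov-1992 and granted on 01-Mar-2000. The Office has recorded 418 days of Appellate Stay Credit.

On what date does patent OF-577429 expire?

2016-04-22

(a) grant + 15 years → 1 March 2015.
(b) filing + 21 years → 13 November 2013.
Later of the two: 1 March 2015.
Appellate Stay Credit: +418 days → 22 April 2016.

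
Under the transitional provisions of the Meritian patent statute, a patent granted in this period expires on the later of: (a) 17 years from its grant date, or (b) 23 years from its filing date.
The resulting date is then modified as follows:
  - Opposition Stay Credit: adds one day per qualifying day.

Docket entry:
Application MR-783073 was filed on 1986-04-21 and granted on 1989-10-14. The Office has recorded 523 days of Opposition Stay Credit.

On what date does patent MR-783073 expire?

September 26, 2010

(a) grant + 17 years → 14 October 2006.
(b) filing + 23 years → 21 April 2009.
Later of the two: 21 April 2009.
Opposition Stay Credit: +523 days → 26 September 2010.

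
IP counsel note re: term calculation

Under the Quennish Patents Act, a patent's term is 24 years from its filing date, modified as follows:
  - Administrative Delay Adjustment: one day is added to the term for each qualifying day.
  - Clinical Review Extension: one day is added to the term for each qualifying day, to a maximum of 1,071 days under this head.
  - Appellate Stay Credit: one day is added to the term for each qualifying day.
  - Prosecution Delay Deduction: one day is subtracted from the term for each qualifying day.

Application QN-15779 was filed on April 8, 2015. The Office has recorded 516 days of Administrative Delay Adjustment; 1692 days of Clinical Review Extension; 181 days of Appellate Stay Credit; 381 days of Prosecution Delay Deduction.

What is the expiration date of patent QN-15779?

2043-01-24

Base term: filing date + 24 years → 8 April 2039.
Administrative Delay Adjustment: +516 days → 5 September 2040.
Clinical Review Extension: 1692 days claimed exceeds the 1071-day cap, so +1071 days → 12 August 2043.
Appellate Stay Credit: +181 days → 9 February 2044.
Prosecution Delay Deduction: −381 days → 24 January 2043.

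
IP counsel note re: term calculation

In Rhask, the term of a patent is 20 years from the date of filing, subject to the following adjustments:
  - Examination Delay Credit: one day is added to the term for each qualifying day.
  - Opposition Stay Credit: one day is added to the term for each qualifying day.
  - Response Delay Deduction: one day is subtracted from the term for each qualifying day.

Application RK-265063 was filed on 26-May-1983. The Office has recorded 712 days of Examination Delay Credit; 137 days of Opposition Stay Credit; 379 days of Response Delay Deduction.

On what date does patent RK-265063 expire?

September 7, 2004

Base term: filing date + 20 years → 26 May 2003.
Examination Delay Credit: +712 days → 7 May 2005.
Opposition Stay Credit: +137 days → 21 September 2005.
Response Delay Deduction: −379 days → 7 September 2004.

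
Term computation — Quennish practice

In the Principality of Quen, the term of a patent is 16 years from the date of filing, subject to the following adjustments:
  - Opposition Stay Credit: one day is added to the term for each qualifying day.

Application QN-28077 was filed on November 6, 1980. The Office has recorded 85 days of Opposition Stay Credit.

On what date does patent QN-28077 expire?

1997-01-30

Base term: filing date + 16 years → 6 November 1996.
Opposition Stay Credit: +85 days → 30 January 1997.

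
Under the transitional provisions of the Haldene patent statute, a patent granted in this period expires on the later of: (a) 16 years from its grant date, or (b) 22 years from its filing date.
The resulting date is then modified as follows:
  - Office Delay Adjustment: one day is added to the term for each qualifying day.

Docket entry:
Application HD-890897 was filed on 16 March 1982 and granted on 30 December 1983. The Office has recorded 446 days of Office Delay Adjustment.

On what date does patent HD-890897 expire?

(a) grant + 16 years → 30 December 1999.
(b) filing + 22 years → 16 March 2004.
Later of the two: 16 March 2004.
Office Delay Adjustment: +446 days → 5 June 2005.

2005-06-05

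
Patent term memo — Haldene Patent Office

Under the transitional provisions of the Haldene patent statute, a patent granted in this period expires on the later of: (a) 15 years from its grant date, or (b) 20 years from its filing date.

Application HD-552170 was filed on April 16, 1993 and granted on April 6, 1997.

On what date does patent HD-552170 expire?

2013-04-16

(a) grant + 15 years → 6 April 2012.
(b) filing + 20 years → 16 April 2013.
Later of the two: 16 April 2013.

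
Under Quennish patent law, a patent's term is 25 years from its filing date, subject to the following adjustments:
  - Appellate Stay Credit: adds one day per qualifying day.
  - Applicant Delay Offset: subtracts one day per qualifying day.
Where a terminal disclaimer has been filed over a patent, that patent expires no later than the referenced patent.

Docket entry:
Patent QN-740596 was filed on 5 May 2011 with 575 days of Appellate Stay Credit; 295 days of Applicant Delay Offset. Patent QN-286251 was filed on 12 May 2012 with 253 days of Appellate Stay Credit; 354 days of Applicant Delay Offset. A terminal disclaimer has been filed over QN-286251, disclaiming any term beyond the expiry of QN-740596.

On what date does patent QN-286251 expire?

Natural term of QN-286251:
  Base: filing + 25 years → 12 May 2037.
  Appellate Stay Credit: +253 days → 20 January 2038.
  Applicant Delay Offset: −354 days → 31 January 2037.
Expiry of referenced patent QN-740596:
  Base: filing + 25 years → 5 May 2036.
  Appellate Stay Credit: +575 days → 1 December 2037.
  Applicant Delay Offset: −295 days → 9 February 2037.
Terminal disclaimer: QN-286251 expires on the earlier of 31 January 2037 and 9 February 2037.

2037-01-31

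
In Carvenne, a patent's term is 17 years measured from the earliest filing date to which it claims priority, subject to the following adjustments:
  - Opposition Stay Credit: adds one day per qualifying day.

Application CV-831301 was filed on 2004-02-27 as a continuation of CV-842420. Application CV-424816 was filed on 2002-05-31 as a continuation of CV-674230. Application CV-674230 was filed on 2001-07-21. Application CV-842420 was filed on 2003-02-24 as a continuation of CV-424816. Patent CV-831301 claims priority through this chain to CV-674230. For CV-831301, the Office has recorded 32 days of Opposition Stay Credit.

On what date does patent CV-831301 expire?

August 22, 2018

Earliest priority filing: 21 July 2001.
Base term: 21 July 2001 + 17 years → 21 July 2018.
Opposition Stay Credit: +32 days → 22 August 2018.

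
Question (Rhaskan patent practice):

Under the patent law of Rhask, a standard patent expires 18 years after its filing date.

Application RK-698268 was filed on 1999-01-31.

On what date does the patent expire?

Filing date + 18 years → 31 January 2017.

January 31, 2017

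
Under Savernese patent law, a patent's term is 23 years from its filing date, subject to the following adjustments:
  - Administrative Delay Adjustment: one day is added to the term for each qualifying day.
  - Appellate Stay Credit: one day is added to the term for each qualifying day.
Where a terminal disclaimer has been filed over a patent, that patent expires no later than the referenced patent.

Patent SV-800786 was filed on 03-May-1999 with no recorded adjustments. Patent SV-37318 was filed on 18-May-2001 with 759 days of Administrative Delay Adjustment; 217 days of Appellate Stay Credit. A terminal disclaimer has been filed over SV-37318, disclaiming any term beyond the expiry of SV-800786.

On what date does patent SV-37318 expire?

May 3, 2022

Natural term of SV-37318:
  Base: filing + 23 years → 18 May 2024.
  Administrative Delay Adjustment: +759 days → 16 June 2026.
  Appellate Stay Credit: +217 days → 19 January 2027.
Expiry of referenced patent SV-800786:
  Base: filing + 23 years → 3 May 2022.
Terminal disclaimer: SV-37318 expires on the earlier of 19 January 2027 and 3 May 2022.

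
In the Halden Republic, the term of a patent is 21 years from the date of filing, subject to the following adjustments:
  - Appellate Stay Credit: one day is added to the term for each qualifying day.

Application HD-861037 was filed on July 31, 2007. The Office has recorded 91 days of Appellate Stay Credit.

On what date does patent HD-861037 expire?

Base term: filing date + 21 years → 31 July 2028.
Appellate Stay Credit: +91 days → 30 October 2028.

October 30, 2028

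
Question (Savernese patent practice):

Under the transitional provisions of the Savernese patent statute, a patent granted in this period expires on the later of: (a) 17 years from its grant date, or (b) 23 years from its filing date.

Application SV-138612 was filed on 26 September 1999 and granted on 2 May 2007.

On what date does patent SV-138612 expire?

(a) grant + 17 years → 2 May 2024.
(b) filing + 23 years → 26 September 2022.
Later of the two: 2 May 2024.

2024-05-02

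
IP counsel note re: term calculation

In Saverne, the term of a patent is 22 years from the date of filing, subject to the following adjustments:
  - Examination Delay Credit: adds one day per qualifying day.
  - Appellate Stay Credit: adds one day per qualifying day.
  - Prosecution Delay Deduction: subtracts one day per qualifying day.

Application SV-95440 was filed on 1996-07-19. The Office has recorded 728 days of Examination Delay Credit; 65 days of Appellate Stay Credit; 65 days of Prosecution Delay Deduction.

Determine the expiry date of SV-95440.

July 16, 2020

Base term: filing date + 22 years → 19 July 2018.
Examination Delay Credit: +728 days → 16 July 2020.
Appellate Stay Credit: +65 days → 19 September 2020.
Prosecution Delay Deduction: −65 days → 16 July 2020.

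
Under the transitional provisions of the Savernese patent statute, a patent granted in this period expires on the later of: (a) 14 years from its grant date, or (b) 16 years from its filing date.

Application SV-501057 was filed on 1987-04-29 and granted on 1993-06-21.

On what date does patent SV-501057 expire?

(a) grant + 14 years → 21 June 2007.
(b) filing + 16 years → 29 April 2003.
Later of the two: 21 June 2007.

June 21, 2007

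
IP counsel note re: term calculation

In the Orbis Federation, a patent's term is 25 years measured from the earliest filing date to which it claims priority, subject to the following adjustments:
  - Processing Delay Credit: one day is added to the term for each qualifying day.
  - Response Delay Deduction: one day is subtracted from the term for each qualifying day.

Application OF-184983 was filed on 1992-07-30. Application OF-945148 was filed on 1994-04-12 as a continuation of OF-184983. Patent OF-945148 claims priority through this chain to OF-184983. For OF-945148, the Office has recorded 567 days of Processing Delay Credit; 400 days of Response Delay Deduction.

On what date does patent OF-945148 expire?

Earliest priority filing: 30 July 1992.
Base term: 30 July 1992 + 25 years → 30 July 2017.
Processing Delay Credit: +567 days → 17 February 2019.
Response Delay Deduction: −400 days → 13 January 2018.

January 13, 2018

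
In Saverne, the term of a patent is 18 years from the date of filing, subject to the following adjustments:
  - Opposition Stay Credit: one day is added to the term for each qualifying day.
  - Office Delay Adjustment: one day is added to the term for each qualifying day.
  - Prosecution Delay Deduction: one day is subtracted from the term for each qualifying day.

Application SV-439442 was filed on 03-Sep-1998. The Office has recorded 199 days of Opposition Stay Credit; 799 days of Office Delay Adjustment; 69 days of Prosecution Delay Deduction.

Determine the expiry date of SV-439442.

Base term: filing date + 18 years → 3 September 2016.
Opposition Stay Credit: +199 days → 21 March 2017.
Office Delay Adjustment: +799 days → 29 May 2019.
Prosecution Delay Deduction: −69 days → 21 March 2019.

2019-03-21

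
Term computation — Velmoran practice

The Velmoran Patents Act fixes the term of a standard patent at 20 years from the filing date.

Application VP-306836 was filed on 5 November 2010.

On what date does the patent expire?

Filing date + 20 years → 5 November 2030.

November 5, 2030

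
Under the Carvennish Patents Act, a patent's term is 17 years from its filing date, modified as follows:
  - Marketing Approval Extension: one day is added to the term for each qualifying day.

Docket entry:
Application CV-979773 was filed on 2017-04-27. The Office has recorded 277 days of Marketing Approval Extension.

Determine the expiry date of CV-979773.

January 29, 2035

Base term: filing date + 17 years → 27 April 2034.
Marketing Approval Extension: +277 days → 29 January 2035.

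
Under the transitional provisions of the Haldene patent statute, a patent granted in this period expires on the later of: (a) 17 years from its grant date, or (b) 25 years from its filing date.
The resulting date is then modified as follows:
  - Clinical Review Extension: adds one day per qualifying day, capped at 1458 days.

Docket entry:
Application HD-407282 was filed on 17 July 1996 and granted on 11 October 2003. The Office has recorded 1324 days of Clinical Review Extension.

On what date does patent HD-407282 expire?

(a) grant + 17 years → 11 October 2020.
(b) filing + 25 years → 17 July 2021.
Later of the two: 17 July 2021.
Clinical Review Extension: 1324 days (within the 1458-day cap) → +1324 days → 2 March 2025.

2025-03-02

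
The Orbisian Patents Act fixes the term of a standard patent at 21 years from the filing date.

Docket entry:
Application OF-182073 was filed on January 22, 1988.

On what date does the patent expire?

2009-01-22

Filing date + 21 years → 22 January 2009.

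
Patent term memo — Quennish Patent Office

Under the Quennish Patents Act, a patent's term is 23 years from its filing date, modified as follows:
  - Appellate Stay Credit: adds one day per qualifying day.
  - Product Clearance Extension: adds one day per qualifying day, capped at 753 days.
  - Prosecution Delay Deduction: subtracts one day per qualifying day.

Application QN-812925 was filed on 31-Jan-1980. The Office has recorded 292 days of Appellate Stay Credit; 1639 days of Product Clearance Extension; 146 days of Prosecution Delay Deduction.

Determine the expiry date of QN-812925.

Base term: filing date + 23 years → 31 January 2003.
Appellate Stay Credit: +292 days → 19 November 2003.
Product Clearance Extension: 1639 days claimed exceeds the 753-day cap, so +753 days → 11 December 2005.
Prosecution Delay Deduction: −146 days → 18 July 2005.

July 18, 2005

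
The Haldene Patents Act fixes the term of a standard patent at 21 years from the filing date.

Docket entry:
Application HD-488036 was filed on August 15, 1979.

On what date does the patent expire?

August 15, 2000

Filing date + 21 years → 15 August 2000.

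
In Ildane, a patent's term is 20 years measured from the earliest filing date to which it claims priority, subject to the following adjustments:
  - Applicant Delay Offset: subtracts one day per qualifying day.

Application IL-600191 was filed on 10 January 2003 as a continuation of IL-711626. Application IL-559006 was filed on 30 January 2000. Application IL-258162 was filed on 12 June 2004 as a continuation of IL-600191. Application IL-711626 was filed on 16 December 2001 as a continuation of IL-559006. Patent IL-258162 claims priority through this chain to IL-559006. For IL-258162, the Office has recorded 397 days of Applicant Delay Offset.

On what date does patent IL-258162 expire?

Earliest priority filing: 30 January 2000.
Base term: 30 January 2000 + 20 years → 30 January 2020.
Applicant Delay Offset: −397 days → 29 December 2018.

2018-12-29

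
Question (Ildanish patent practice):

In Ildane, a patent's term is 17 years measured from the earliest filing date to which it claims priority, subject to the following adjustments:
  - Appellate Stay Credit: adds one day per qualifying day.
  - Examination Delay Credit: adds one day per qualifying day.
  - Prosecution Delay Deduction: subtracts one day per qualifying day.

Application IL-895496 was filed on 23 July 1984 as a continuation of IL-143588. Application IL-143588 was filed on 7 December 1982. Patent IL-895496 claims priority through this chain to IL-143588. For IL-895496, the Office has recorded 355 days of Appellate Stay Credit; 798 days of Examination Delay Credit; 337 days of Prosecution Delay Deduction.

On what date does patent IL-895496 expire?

Earliest priority filing: 7 December 1982.
Base term: 7 December 1982 + 17 years → 7 December 1999.
Appellate Stay Credit: +355 days → 26 November 2000.
Examination Delay Credit: +798 days → 2 February 2003.
Prosecution Delay Deduction: −337 days → 2 March 2002.

March 2, 2002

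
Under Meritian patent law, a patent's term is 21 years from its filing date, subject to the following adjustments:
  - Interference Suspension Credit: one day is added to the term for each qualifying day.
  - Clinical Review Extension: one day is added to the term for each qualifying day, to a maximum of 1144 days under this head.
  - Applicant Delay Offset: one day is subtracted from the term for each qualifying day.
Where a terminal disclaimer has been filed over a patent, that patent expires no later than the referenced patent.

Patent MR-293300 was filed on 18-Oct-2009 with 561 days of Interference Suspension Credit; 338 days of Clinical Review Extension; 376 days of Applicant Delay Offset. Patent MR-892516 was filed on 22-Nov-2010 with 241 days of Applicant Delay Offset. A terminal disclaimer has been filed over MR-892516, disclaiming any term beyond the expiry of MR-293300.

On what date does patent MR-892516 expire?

Natural term of MR-892516:
  Base: filing + 21 years → 22 November 2031.
  Applicant Delay Offset: −241 days → 26 March 2031.
Expiry of referenced patent MR-293300:
  Base: filing + 21 years → 18 October 2030.
  Interference Suspension Credit: +561 days → 1 May 2032.
  Clinical Review Extension: 338 days (within the 1144-day cap) → +338 days → 4 April 2033.
  Applicant Delay Offset: −376 days → 24 March 2032.
Terminal disclaimer: MR-892516 expires on the earlier of 26 March 2031 and 24 March 2032.

March 26, 2031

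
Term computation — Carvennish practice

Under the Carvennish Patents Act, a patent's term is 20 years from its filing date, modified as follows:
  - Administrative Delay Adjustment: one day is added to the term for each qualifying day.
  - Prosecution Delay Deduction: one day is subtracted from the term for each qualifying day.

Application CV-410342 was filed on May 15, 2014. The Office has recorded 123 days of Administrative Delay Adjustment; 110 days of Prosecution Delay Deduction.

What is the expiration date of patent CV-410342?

2034-05-28

Base term: filing date + 20 years → 15 May 2034.
Administrative Delay Adjustment: +123 days → 15 September 2034.
Prosecution Delay Deduction: −110 days → 28 May 2034.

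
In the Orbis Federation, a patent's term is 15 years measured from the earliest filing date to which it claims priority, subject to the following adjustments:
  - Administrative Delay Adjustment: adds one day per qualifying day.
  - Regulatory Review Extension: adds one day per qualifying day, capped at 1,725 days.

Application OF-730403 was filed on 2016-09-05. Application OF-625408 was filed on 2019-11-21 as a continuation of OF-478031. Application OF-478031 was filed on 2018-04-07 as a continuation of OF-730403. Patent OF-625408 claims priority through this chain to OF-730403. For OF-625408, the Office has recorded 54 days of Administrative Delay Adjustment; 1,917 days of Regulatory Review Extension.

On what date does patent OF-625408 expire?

July 19, 2036

Earliest priority filing: 5 September 2016.
Base term: 5 September 2016 + 15 years → 5 September 2031.
Administrative Delay Adjustment: +54 days → 29 October 2031.
Regulatory Review Extension: 1917 days claimed exceeds the 1725-day cap, so +1725 days → 19 July 2036.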